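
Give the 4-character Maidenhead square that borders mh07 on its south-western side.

Longitude square 0; −1 → -1, wraps to 9, carry into field.
Longitude field M = 12; −1 → 11 = L.
Latitude square 7; −1 → 6.

LH96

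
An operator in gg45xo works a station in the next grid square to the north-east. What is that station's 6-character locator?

GG55ap

Longitude subsquare x = 23; +1 → 24, wraps to 0 = a, carry into square.
Longitude square 4; +1 → 5.
Latitude subsquare o = 14; +1 → 15 = p.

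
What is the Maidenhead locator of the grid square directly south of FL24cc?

FL24cb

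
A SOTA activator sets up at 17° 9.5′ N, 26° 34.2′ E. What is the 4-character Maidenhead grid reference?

KK37

Offset from 180°W / 90°S: lon 206.57°, lat 107.16°.
Field: 206.57/20 → 10 → K, 107.16/10 → 10 → K; chars KK.
Square: 6.57/2 → 3, 7.16/1 → 7; chars 37.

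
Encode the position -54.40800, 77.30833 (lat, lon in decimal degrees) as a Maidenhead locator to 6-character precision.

Offset from 180°W / 90°S: lon 257.3083°, lat 35.5920°.
Field: lon ⌊257.3083/20⌋ = 12 → M; lat ⌊35.5920/10⌋ = 3 → D.
Square: lon ⌊17.3083/2⌋ = 8; lat ⌊5.5920/1⌋ = 5.
Subsquare: lon ⌊1.3083/0.0833333⌋ = 15 → p; lat ⌊0.5920/0.0416667⌋ = 14 → o.

MD85po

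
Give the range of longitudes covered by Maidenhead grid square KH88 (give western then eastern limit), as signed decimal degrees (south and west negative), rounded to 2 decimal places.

36.00, 38.00

Field K=10, H=7: +10·20° lon, +7·10° lat → SW at lon 20°, lat -20°.
Square 8, 8: +8·2° lon, +8·1° lat → SW at lon 36°, lat -12°.
Cell spans 2° lon × 1° lat.
west 36.00, east 38.00.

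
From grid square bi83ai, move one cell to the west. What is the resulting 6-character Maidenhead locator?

BI73xi

Longitude subsquare a = 0; −1 → -1, wraps to 23 = x, carry into square.
Longitude square 8; −1 → 7.
The latitude characters are unchanged.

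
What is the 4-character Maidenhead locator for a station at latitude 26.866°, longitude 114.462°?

OL76

Add 180° to longitude and 90° to latitude: 294.46, 116.87.
Field: lon ⌊294.46/20⌋ = 14 → O; lat ⌊116.87/10⌋ = 11 → L.
Square: lon ⌊14.46/2⌋ = 7; lat ⌊6.87/1⌋ = 6.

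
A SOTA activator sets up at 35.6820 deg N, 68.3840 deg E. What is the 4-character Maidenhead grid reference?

Add 180° to longitude and 90° to latitude: 248.38, 125.68.
Field (20°×10°, letters A–R): 248.38/20 → 12 → M, 125.68/10 → 12 → M; chars MM.
Square (2°×1°, digits 0–9): 8.38/2 → 4, 5.68/1 → 5; chars 45.

MM45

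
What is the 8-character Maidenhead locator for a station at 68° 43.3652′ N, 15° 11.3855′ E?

JP78or23

Add 180° to longitude and 90° to latitude: 195.18976, 158.72275.
Field: lon ⌊195.18976/20⌋ = 9 → J; lat ⌊158.72275/10⌋ = 15 → P.
Square: lon ⌊15.18976/2⌋ = 7; lat ⌊8.72275/1⌋ = 8.
Subsquare: lon ⌊1.18976/0.0833333⌋ = 14 → o; lat ⌊0.72275/0.0416667⌋ = 17 → r.
Extended square: lon ⌊0.02309/0.00833333⌋ = 2; lat ⌊0.01442/0.00416667⌋ = 3.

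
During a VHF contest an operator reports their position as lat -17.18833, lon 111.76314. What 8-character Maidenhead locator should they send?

Offset from 180°W / 90°S: lon 291.76314°, lat 72.81167°.
Field: lon ⌊291.76314/20⌋ = 14 → O; lat ⌊72.81167/10⌋ = 7 → H.
Square: lon ⌊11.76314/2⌋ = 5; lat ⌊2.81167/1⌋ = 2.
Subsquare: lon ⌊1.76314/0.0833333⌋ = 21 → v; lat ⌊0.81167/0.0416667⌋ = 19 → t.
Extended square: lon ⌊0.01314/0.00833333⌋ = 1; lat ⌊0.02000/0.00416667⌋ = 4.

OH52vt14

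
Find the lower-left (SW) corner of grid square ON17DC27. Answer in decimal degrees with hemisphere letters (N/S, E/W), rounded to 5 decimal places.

Field O=14, N=13: +14·20° lon, +13·10° lat → SW at lon 100°, lat 40°.
Square 1, 7: +1·2° lon, +7·1° lat → SW at lon 102°, lat 47°.
Subsquare d=3, c=2: +3·0.0833333° lon, +2·0.0416667° lat → SW at lon 102.25°, lat 47.0833°.
Extended square 2, 7: +2·0.00833333° lon, +7·0.00416667° lat → SW at lon 102.267°, lat 47.1125°.
latitude 47.11250° N, longitude 102.26667° E.

47.11250° N, 102.26667° E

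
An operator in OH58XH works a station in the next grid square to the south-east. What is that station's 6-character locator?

OH68ag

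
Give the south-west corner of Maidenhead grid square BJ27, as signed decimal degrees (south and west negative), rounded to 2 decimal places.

Field B=1, J=9: +1·20° lon, +9·10° lat → SW at lon -160°, lat 0°.
Square 2, 7: +2·2° lon, +7·1° lat → SW at lon -156°, lat 7°.
latitude 7.00, longitude -156.00.

7.00, -156.00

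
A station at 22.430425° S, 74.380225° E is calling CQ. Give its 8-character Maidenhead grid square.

MG77en56

Add 180° to longitude and 90° to latitude: 254.38022, 67.56958.
Field: 254.38022/20 → 12 → M, 67.56958/10 → 6 → G; chars MG.
Square: 14.38022/2 → 7, 7.56958/1 → 7; chars 77.
Subsquare: 0.38022/0.0833333 → 4 → e, 0.56958/0.0416667 → 13 → n; chars en.
Extended square: 0.04689/0.00833333 → 5, 0.02791/0.00416667 → 6; chars 56.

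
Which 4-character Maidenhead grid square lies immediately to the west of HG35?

HG25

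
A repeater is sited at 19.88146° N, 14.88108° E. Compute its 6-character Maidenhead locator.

Offset from 180°W / 90°S: lon 194.8811°, lat 109.8815°.
Field (20°×10°, letters A–R): lon ⌊194.8811/20⌋ = 9 → J; lat ⌊109.8815/10⌋ = 10 → K.
Square (2°×1°, digits 0–9): lon ⌊14.8811/2⌋ = 7; lat ⌊9.8815/1⌋ = 9.
Subsquare (5′×2.5′, letters a–x): lon ⌊0.8811/0.0833333⌋ = 10 → k; lat ⌊0.8815/0.0416667⌋ = 21 → v.

JK79kv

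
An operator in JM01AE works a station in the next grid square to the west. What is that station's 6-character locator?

Longitude subsquare a = 0; −1 → -1, wraps to 23 = x, carry into square.
Longitude square 0; −1 → -1, wraps to 9, carry into field.
Longitude field J = 9; −1 → 8 = I.
The latitude characters are unchanged.

IM91xe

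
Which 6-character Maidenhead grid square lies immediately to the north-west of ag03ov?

Longitude subsquare o = 14; −1 → 13 = n.
Latitude subsquare v = 21; +1 → 22 = w.

AG03nw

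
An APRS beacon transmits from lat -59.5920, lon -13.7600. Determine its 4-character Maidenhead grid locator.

ID30

Shift to the Maidenhead origin (180°W, 90°S): lon 166.24, lat 30.41.
Field: 166.24/20 → 8 → I, 30.41/10 → 3 → D; chars ID.
Square: 6.24/2 → 3, 0.41/1 → 0; chars 30.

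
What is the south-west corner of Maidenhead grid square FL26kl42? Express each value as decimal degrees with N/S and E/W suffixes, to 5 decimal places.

26.46667° N, 75.13333° W

Field F=5, L=11: +5·20° lon, +11·10° lat → SW at lon -80°, lat 20°.
Square 2, 6: +2·2° lon, +6·1° lat → SW at lon -76°, lat 26°.
Subsquare k=10, l=11: +10·0.0833333° lon, +11·0.0416667° lat → SW at lon -75.1667°, lat 26.4583°.
Extended square 4, 2: +4·0.00833333° lon, +2·0.00416667° lat → SW at lon -75.1333°, lat 26.4667°.
latitude 26.46667° N, longitude 75.13333° W.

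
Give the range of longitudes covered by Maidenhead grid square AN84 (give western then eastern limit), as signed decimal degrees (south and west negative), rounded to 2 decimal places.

-164.00, -162.00

Field A=0, N=13: +0·20° lon, +13·10° lat → SW at lon -180°, lat 40°.
Square 8, 4: +8·2° lon, +4·1° lat → SW at lon -164°, lat 44°.
Cell spans 2° lon × 1° lat.
west -164.00, east -162.00.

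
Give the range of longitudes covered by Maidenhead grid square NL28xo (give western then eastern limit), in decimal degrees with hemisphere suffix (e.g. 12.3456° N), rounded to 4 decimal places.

Field N=13, L=11: +13·20° lon, +11·10° lat → SW at lon 80°, lat 20°.
Square 2, 8: +2·2° lon, +8·1° lat → SW at lon 84°, lat 28°.
Subsquare x=23, o=14: +23·0.0833333° lon, +14·0.0416667° lat → SW at lon 85.9167°, lat 28.5833°.
Cell spans 0.0833333° lon × 0.0416667° lat.
west 85.9167° E, east 86.0000° E.

85.9167° E, 86.0000° E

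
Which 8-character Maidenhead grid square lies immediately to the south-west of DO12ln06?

DO12kn95

Longitude extended square 0; −1 → -1, wraps to 9, carry into subsquare.
Longitude subsquare l = 11; −1 → 10 = k.
Latitude extended square 6; −1 → 5.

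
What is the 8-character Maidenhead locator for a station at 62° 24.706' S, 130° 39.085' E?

PC57ho81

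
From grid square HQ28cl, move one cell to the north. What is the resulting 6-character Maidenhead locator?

Latitude subsquare l = 11; +1 → 12 = m.
The longitude characters are unchanged.

HQ28cm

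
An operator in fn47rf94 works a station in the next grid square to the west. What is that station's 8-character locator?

Longitude extended square 9; −1 → 8.
The latitude characters are unchanged.

FN47rf84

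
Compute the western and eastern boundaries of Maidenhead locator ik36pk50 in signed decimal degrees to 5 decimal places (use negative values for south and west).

-12.70833, -12.70000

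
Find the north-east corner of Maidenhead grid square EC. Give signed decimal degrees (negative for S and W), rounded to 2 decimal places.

-60.00, -80.00

Field E=4, C=2: +4·20° lon, +2·10° lat → SW at lon -100°, lat -70°.
Cell spans 20° lon × 10° lat. NE corner is SW corner plus one full cell.
latitude -60.00, longitude -80.00.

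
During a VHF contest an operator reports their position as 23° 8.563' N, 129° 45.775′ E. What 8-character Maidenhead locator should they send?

PL43vd14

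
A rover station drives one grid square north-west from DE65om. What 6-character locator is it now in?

DE65nn

Longitude subsquare o = 14; −1 → 13 = n.
Latitude subsquare m = 12; +1 → 13 = n.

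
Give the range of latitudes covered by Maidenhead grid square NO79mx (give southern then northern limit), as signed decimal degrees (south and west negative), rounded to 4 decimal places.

Field N=13, O=14: +13·20° lon, +14·10° lat → SW at lon 80°, lat 50°.
Square 7, 9: +7·2° lon, +9·1° lat → SW at lon 94°, lat 59°.
Subsquare m=12, x=23: +12·0.0833333° lon, +23·0.0416667° lat → SW at lon 95°, lat 59.9583°.
Cell spans 0.0833333° lon × 0.0416667° lat.
south 59.9583, north 60.0000.

59.9583, 60.0000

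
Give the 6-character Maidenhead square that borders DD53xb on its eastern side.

Longitude subsquare x = 23; +1 → 24, wraps to 0 = a, carry into square.
Longitude square 5; +1 → 6.
The latitude characters are unchanged.

DD63ab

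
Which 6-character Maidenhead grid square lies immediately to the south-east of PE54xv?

Longitude subsquare x = 23; +1 → 24, wraps to 0 = a, carry into square.
Longitude square 5; +1 → 6.
Latitude subsquare v = 21; −1 → 20 = u.

PE64au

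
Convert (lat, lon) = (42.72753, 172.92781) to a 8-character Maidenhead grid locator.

Add 180° to longitude and 90° to latitude: 352.92781, 132.72753.
Field: lon ⌊352.92781/20⌋ = 17 → R; lat ⌊132.72753/10⌋ = 13 → N.
Square: lon ⌊12.92781/2⌋ = 6; lat ⌊2.72753/1⌋ = 2.
Subsquare: lon ⌊0.92781/0.0833333⌋ = 11 → l; lat ⌊0.72753/0.0416667⌋ = 17 → r.
Extended square: lon ⌊0.01114/0.00833333⌋ = 1; lat ⌊0.01920/0.00416667⌋ = 4.

RN62lr14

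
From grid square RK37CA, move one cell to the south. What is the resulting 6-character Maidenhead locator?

RK36cx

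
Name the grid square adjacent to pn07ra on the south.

PN06rx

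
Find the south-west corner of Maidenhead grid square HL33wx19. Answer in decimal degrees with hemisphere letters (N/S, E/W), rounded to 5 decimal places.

23.99583° N, 32.15833° W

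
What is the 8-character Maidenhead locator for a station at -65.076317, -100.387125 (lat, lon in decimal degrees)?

DC94tw31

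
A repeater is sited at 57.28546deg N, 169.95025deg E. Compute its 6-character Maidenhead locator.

RO47xg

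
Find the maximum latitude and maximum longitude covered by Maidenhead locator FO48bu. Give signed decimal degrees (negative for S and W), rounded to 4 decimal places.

58.8750, -71.8333

Field F=5, O=14: +5·20° lon, +14·10° lat → SW at lon -80°, lat 50°.
Square 4, 8: +4·2° lon, +8·1° lat → SW at lon -72°, lat 58°.
Subsquare b=1, u=20: +1·0.0833333° lon, +20·0.0416667° lat → SW at lon -71.9167°, lat 58.8333°.
Cell spans 0.0833333° lon × 0.0416667° lat. NE corner is SW corner plus one full cell.
latitude 58.8750, longitude -71.8333.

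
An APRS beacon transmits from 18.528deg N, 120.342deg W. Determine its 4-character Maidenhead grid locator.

CK98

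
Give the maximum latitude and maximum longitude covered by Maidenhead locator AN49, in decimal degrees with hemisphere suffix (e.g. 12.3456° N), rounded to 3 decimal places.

50.000° N, 170.000° W

Field A=0, N=13: +0·20° lon, +13·10° lat → SW at lon -180°, lat 40°.
Square 4, 9: +4·2° lon, +9·1° lat → SW at lon -172°, lat 49°.
Cell spans 2° lon × 1° lat. NE corner is SW corner plus one full cell.
latitude 50.000° N, longitude 170.000° W.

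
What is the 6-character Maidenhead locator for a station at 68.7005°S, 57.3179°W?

Shift to the Maidenhead origin (180°W, 90°S): lon 122.6821, lat 21.2995.
Field: 122.6821/20 → 6 → G, 21.2995/10 → 2 → C; chars GC.
Square: 2.6821/2 → 1, 1.2995/1 → 1; chars 11.
Subsquare: 0.6821/0.0833333 → 8 → i, 0.2995/0.0416667 → 7 → h; chars ih.

GC11ih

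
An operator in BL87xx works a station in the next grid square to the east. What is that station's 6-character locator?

BL97ax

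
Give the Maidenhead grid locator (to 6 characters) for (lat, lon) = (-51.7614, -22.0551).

Add 180° to longitude and 90° to latitude: 157.9449, 38.2386.
Field (20°×10°, letters A–R): lon ⌊157.9449/20⌋ = 7 → H; lat ⌊38.2386/10⌋ = 3 → D.
Square (2°×1°, digits 0–9): lon ⌊17.9449/2⌋ = 8; lat ⌊8.2386/1⌋ = 8.
Subsquare (5′×2.5′, letters a–x): lon ⌊1.9449/0.0833333⌋ = 23 → x; lat ⌊0.2386/0.0416667⌋ = 5 → f.

HD88xf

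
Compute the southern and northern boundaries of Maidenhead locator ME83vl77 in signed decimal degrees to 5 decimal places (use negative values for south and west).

Field M=12, E=4: +12·20° lon, +4·10° lat → SW at lon 60°, lat -50°.
Square 8, 3: +8·2° lon, +3·1° lat → SW at lon 76°, lat -47°.
Subsquare v=21, l=11: +21·0.0833333° lon, +11·0.0416667° lat → SW at lon 77.75°, lat -46.5417°.
Extended square 7, 7: +7·0.00833333° lon, +7·0.00416667° lat → SW at lon 77.8083°, lat -46.5125°.
Cell spans 0.00833333° lon × 0.00416667° lat.
south -46.51250, north -46.50833.

-46.51250, -46.50833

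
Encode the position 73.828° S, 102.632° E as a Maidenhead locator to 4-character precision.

Add 180° to longitude and 90° to latitude: 282.63, 16.17.
Field (20°×10°, letters A–R): 282.63/20 → 14 → O, 16.17/10 → 1 → B; chars OB.
Square (2°×1°, digits 0–9): 2.63/2 → 1, 6.17/1 → 6; chars 16.

OB16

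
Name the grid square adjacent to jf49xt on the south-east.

Longitude subsquare x = 23; +1 → 24, wraps to 0 = a, carry into square.
Longitude square 4; +1 → 5.
Latitude subsquare t = 19; −1 → 18 = s.

JF59as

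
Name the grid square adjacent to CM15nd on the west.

Longitude subsquare n = 13; −1 → 12 = m.
The latitude characters are unchanged.

CM15md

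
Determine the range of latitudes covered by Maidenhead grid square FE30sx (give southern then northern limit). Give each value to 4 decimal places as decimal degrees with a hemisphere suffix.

49.0417° S, 49.0000° S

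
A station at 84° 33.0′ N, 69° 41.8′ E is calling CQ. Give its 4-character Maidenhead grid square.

Add 180° to longitude and 90° to latitude: 249.70, 174.55.
Field (20°×10°, letters A–R): 249.70/20 → 12 → M, 174.55/10 → 17 → R; chars MR.
Square (2°×1°, digits 0–9): 9.70/2 → 4, 4.55/1 → 4; chars 44.

MR44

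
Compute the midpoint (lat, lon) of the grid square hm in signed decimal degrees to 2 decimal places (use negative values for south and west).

35.00, -30.00

Field H=7, M=12: +7·20° lon, +12·10° lat → SW at lon -40°, lat 30°.
Cell spans 20° lon × 10° lat. Centre is SW corner plus half of each.
latitude 35.00, longitude -30.00.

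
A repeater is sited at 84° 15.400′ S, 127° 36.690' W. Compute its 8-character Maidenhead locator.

Shift to the Maidenhead origin (180°W, 90°S): lon 52.38850, lat 5.74333.
Field: lon ⌊52.38850/20⌋ = 2 → C; lat ⌊5.74333/10⌋ = 0 → A.
Square: lon ⌊12.38850/2⌋ = 6; lat ⌊5.74333/1⌋ = 5.
Subsquare: lon ⌊0.38850/0.0833333⌋ = 4 → e; lat ⌊0.74333/0.0416667⌋ = 17 → r.
Extended square: lon ⌊0.05517/0.00833333⌋ = 6; lat ⌊0.03500/0.00416667⌋ = 8.

CA65er68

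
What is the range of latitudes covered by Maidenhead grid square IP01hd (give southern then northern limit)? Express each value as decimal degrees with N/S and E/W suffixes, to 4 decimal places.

61.1250° N, 61.1667° N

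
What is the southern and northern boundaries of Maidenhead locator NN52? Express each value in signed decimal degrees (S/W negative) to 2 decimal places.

42.00, 43.00

Field N=13, N=13: +13·20° lon, +13·10° lat → SW at lon 80°, lat 40°.
Square 5, 2: +5·2° lon, +2·1° lat → SW at lon 90°, lat 42°.
Cell spans 2° lon × 1° lat.
south 42.00, north 43.00.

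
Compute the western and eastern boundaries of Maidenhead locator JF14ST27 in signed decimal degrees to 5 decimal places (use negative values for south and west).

Field J=9, F=5: +9·20° lon, +5·10° lat → SW at lon 0°, lat -40°.
Square 1, 4: +1·2° lon, +4·1° lat → SW at lon 2°, lat -36°.
Subsquare s=18, t=19: +18·0.0833333° lon, +19·0.0416667° lat → SW at lon 3.5°, lat -35.2083°.
Extended square 2, 7: +2·0.00833333° lon, +7·0.00416667° lat → SW at lon 3.51667°, lat -35.1792°.
Cell spans 0.00833333° lon × 0.00416667° lat.
west 3.51667, east 3.52500.

3.51667, 3.52500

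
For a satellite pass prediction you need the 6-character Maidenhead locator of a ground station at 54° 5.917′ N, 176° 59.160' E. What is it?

Offset from 180°W / 90°S: lon 356.9860°, lat 144.0986°.
Field: 356.9860/20 → 17 → R, 144.0986/10 → 14 → O; chars RO.
Square: 16.9860/2 → 8, 4.0986/1 → 4; chars 84.
Subsquare: 0.9860/0.0833333 → 11 → l, 0.0986/0.0416667 → 2 → c; chars lc.

RO84lc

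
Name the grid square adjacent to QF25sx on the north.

Latitude subsquare x = 23; +1 → 24, wraps to 0 = a, carry into square.
Latitude square 5; +1 → 6.
The longitude characters are unchanged.

QF26sa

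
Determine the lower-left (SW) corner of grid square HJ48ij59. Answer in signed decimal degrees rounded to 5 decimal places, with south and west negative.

8.41250, -31.29167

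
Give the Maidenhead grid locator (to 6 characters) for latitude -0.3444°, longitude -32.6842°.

HI39pp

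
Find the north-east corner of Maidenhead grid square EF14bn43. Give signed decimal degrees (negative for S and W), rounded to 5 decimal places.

-35.44167, -97.87500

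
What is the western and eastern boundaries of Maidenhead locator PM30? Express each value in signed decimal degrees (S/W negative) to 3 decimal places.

126.000, 128.000

Field P=15, M=12: +15·20° lon, +12·10° lat → SW at lon 120°, lat 30°.
Square 3, 0: +3·2° lon, +0·1° lat → SW at lon 126°, lat 30°.
Cell spans 2° lon × 1° lat.
west 126.000, east 128.000.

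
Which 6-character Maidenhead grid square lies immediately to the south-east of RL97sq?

RL97tp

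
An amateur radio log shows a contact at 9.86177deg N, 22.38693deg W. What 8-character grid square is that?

Offset from 180°W / 90°S: lon 157.61307°, lat 99.86177°.
Field: lon ⌊157.61307/20⌋ = 7 → H; lat ⌊99.86177/10⌋ = 9 → J.
Square: lon ⌊17.61307/2⌋ = 8; lat ⌊9.86177/1⌋ = 9.
Subsquare: lon ⌊1.61307/0.0833333⌋ = 19 → t; lat ⌊0.86177/0.0416667⌋ = 20 → u.
Extended square: lon ⌊0.02974/0.00833333⌋ = 3; lat ⌊0.02844/0.00416667⌋ = 6.

HJ89tu36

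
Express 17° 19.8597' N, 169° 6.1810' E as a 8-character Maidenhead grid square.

Shift to the Maidenhead origin (180°W, 90°S): lon 349.10302, lat 107.33100.
Field (20°×10°, letters A–R): 349.10302/20 → 17 → R, 107.33100/10 → 10 → K; chars RK.
Square (2°×1°, digits 0–9): 9.10302/2 → 4, 7.33100/1 → 7; chars 47.
Subsquare (5′×2.5′, letters a–x): 1.10302/0.0833333 → 13 → n, 0.33100/0.0416667 → 7 → h; chars nh.
Extended square (30″×15″, digits 0–9): 0.01968/0.00833333 → 2, 0.03933/0.00416667 → 9; chars 29.

RK47nh29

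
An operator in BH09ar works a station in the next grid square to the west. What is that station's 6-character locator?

Longitude subsquare a = 0; −1 → -1, wraps to 23 = x, carry into square.
Longitude square 0; −1 → -1, wraps to 9, carry into field.
Longitude field B = 1; −1 → 0 = A.
The latitude characters are unchanged.

AH99xr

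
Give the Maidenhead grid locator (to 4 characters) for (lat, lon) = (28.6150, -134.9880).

CL28

Offset from 180°W / 90°S: lon 45.01°, lat 118.61°.
Field: 45.01/20 → 2 → C, 118.61/10 → 11 → L; chars CL.
Square: 5.01/2 → 2, 8.61/1 → 8; chars 28.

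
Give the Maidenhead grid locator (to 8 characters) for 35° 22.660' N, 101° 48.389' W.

DM95cj30

Shift to the Maidenhead origin (180°W, 90°S): lon 78.19352, lat 125.37767.
Field: 78.19352/20 → 3 → D, 125.37767/10 → 12 → M; chars DM.
Square: 18.19352/2 → 9, 5.37767/1 → 5; chars 95.
Subsquare: 0.19352/0.0833333 → 2 → c, 0.37767/0.0416667 → 9 → j; chars cj.
Extended square: 0.02685/0.00833333 → 3, 0.00267/0.00416667 → 0; chars 30.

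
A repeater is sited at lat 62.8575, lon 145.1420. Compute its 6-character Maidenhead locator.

Shift to the Maidenhead origin (180°W, 90°S): lon 325.1420, lat 152.8575.
Field: lon ⌊325.1420/20⌋ = 16 → Q; lat ⌊152.8575/10⌋ = 15 → P.
Square: lon ⌊5.1420/2⌋ = 2; lat ⌊2.8575/1⌋ = 2.
Subsquare: lon ⌊1.1420/0.0833333⌋ = 13 → n; lat ⌊0.8575/0.0416667⌋ = 20 → u.

QP22nu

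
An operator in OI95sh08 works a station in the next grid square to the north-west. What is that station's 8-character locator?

OI95rh99

Longitude extended square 0; −1 → -1, wraps to 9, carry into subsquare.
Longitude subsquare s = 18; −1 → 17 = r.
Latitude extended square 8; +1 → 9.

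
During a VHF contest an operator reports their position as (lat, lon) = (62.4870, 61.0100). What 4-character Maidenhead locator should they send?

MP02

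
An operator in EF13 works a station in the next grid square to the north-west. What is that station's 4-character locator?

EF04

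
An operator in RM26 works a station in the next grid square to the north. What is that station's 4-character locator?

Latitude square 6; +1 → 7.
The longitude characters are unchanged.

RM27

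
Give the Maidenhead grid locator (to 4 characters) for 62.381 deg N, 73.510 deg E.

MP62

Shift to the Maidenhead origin (180°W, 90°S): lon 253.51, lat 152.38.
Field (20°×10°, letters A–R): 253.51/20 → 12 → M, 152.38/10 → 15 → P; chars MP.
Square (2°×1°, digits 0–9): 13.51/2 → 6, 2.38/1 → 2; chars 62.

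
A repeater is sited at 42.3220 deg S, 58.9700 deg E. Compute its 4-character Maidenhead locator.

LE97

Shift to the Maidenhead origin (180°W, 90°S): lon 238.97, lat 47.68.
Field (20°×10°, letters A–R): 238.97/20 → 11 → L, 47.68/10 → 4 → E; chars LE.
Square (2°×1°, digits 0–9): 18.97/2 → 9, 7.68/1 → 7; chars 97.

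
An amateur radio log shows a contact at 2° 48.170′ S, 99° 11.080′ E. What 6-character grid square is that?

Add 180° to longitude and 90° to latitude: 279.1847, 87.1972.
Field (20°×10°, letters A–R): 279.1847/20 → 13 → N, 87.1972/10 → 8 → I; chars NI.
Square (2°×1°, digits 0–9): 19.1847/2 → 9, 7.1972/1 → 7; chars 97.
Subsquare (5′×2.5′, letters a–x): 1.1847/0.0833333 → 14 → o, 0.1972/0.0416667 → 4 → e; chars oe.

NI97oe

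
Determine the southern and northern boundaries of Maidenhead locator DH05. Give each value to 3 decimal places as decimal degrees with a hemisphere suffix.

15.000° S, 14.000° S

Field D=3, H=7: +3·20° lon, +7·10° lat → SW at lon -120°, lat -20°.
Square 0, 5: +0·2° lon, +5·1° lat → SW at lon -120°, lat -15°.
Cell spans 2° lon × 1° lat.
south 15.000° S, north 14.000° S.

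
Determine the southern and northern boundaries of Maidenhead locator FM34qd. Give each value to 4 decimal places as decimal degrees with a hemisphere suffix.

34.1250° N, 34.1667° N

Field F=5, M=12: +5·20° lon, +12·10° lat → SW at lon -80°, lat 30°.
Square 3, 4: +3·2° lon, +4·1° lat → SW at lon -74°, lat 34°.
Subsquare q=16, d=3: +16·0.0833333° lon, +3·0.0416667° lat → SW at lon -72.6667°, lat 34.125°.
Cell spans 0.0833333° lon × 0.0416667° lat.
south 34.1250° N, north 34.1667° N.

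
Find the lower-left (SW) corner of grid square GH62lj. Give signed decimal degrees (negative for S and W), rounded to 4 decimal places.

Field G=6, H=7: +6·20° lon, +7·10° lat → SW at lon -60°, lat -20°.
Square 6, 2: +6·2° lon, +2·1° lat → SW at lon -48°, lat -18°.
Subsquare l=11, j=9: +11·0.0833333° lon, +9·0.0416667° lat → SW at lon -47.0833°, lat -17.625°.
latitude -17.6250, longitude -47.0833.

-17.6250, -47.0833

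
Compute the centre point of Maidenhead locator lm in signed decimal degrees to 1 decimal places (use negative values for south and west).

35.0, 50.0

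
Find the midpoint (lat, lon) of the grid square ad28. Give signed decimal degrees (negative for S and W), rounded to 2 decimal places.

-51.50, -175.00

Field A=0, D=3: +0·20° lon, +3·10° lat → SW at lon -180°, lat -60°.
Square 2, 8: +2·2° lon, +8·1° lat → SW at lon -176°, lat -52°.
Cell spans 2° lon × 1° lat. Centre is SW corner plus half of each.
latitude -51.50, longitude -175.00.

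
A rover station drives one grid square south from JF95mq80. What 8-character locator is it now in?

Latitude extended square 0; −1 → -1, wraps to 9, carry into subsquare.
Latitude subsquare q = 16; −1 → 15 = p.
The longitude characters are unchanged.

JF95mp89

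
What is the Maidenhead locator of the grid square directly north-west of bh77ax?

Longitude subsquare a = 0; −1 → -1, wraps to 23 = x, carry into square.
Longitude square 7; −1 → 6.
Latitude subsquare x = 23; +1 → 24, wraps to 0 = a, carry into square.
Latitude square 7; +1 → 8.

BH68xa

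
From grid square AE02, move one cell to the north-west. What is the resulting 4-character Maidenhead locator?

RE93

Longitude square 0; −1 → -1, wraps to 9, carry into field.
Longitude field A = 0; −1 → -1, wraps to 17 = R, wrapping around the antimeridian.
Latitude square 2; +1 → 3.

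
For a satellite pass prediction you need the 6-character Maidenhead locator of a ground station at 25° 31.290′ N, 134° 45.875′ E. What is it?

PL75jm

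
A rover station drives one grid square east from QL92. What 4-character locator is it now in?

Longitude square 9; +1 → 10, wraps to 0, carry into field.
Longitude field Q = 16; +1 → 17 = R.
The latitude characters are unchanged.

RL02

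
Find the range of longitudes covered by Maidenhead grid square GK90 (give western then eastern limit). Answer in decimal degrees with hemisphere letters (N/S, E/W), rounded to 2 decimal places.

42.00° W, 40.00° W

Field G=6, K=10: +6·20° lon, +10·10° lat → SW at lon -60°, lat 10°.
Square 9, 0: +9·2° lon, +0·1° lat → SW at lon -42°, lat 10°.
Cell spans 2° lon × 1° lat.
west 42.00° W, east 40.00° W.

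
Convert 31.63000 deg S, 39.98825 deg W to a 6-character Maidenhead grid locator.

HF08ai

Shift to the Maidenhead origin (180°W, 90°S): lon 140.0118, lat 58.3700.
Field: lon ⌊140.0118/20⌋ = 7 → H; lat ⌊58.3700/10⌋ = 5 → F.
Square: lon ⌊0.0118/2⌋ = 0; lat ⌊8.3700/1⌋ = 8.
Subsquare: lon ⌊0.0118/0.0833333⌋ = 0 → a; lat ⌊0.3700/0.0416667⌋ = 8 → i.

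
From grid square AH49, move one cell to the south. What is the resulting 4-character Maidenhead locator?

AH48

Latitude square 9; −1 → 8.
The longitude characters are unchanged.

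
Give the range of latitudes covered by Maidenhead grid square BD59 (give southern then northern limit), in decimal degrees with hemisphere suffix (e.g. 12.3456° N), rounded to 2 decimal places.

51.00° S, 50.00° S

Field B=1, D=3: +1·20° lon, +3·10° lat → SW at lon -160°, lat -60°.
Square 5, 9: +5·2° lon, +9·1° lat → SW at lon -150°, lat -51°.
Cell spans 2° lon × 1° lat.
south 51.00° S, north 50.00° S.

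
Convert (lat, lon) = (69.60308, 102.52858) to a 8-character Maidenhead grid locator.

OP19go34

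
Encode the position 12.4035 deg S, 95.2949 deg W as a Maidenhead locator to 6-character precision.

EH27io

Offset from 180°W / 90°S: lon 84.7051°, lat 77.5965°.
Field: lon ⌊84.7051/20⌋ = 4 → E; lat ⌊77.5965/10⌋ = 7 → H.
Square: lon ⌊4.7051/2⌋ = 2; lat ⌊7.5965/1⌋ = 7.
Subsquare: lon ⌊0.7051/0.0833333⌋ = 8 → i; lat ⌊0.5965/0.0416667⌋ = 14 → o.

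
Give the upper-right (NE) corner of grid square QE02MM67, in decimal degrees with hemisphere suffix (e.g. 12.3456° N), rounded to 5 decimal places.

47.46667° S, 141.05833° E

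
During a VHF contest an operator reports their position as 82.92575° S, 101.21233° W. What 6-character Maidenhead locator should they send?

DA97jb

Offset from 180°W / 90°S: lon 78.7877°, lat 7.0743°.
Field: lon ⌊78.7877/20⌋ = 3 → D; lat ⌊7.0743/10⌋ = 0 → A.
Square: lon ⌊18.7877/2⌋ = 9; lat ⌊7.0743/1⌋ = 7.
Subsquare: lon ⌊0.7877/0.0833333⌋ = 9 → j; lat ⌊0.0743/0.0416667⌋ = 1 → b.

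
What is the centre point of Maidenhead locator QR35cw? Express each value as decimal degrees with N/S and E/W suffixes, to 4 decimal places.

85.9375° N, 146.2083° E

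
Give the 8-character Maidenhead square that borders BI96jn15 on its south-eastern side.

BI96jn24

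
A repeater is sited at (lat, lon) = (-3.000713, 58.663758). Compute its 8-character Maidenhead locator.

LI96hx99

Offset from 180°W / 90°S: lon 238.66376°, lat 86.99929°.
Field: 238.66376/20 → 11 → L, 86.99929/10 → 8 → I; chars LI.
Square: 18.66376/2 → 9, 6.99929/1 → 6; chars 96.
Subsquare: 0.66376/0.0833333 → 7 → h, 0.99929/0.0416667 → 23 → x; chars hx.
Extended square: 0.08042/0.00833333 → 9, 0.04095/0.00416667 → 9; chars 99.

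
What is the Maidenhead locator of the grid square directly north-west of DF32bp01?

Longitude extended square 0; −1 → -1, wraps to 9, carry into subsquare.
Longitude subsquare b = 1; −1 → 0 = a.
Latitude extended square 1; +1 → 2.

DF32ap92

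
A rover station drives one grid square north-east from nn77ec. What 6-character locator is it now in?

NN77fd

Longitude subsquare e = 4; +1 → 5 = f.
Latitude subsquare c = 2; +1 → 3 = d.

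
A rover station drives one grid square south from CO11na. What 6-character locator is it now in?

Latitude subsquare a = 0; −1 → -1, wraps to 23 = x, carry into square.
Latitude square 1; −1 → 0.
The longitude characters are unchanged.

CO10nx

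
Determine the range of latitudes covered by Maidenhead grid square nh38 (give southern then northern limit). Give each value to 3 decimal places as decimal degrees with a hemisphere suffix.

12.000° S, 11.000° S

Field N=13, H=7: +13·20° lon, +7·10° lat → SW at lon 80°, lat -20°.
Square 3, 8: +3·2° lon, +8·1° lat → SW at lon 86°, lat -12°.
Cell spans 2° lon × 1° lat.
south 12.000° S, north 11.000° S.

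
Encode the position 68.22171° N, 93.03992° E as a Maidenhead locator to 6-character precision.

NP68mf

Offset from 180°W / 90°S: lon 273.0399°, lat 158.2217°.
Field: lon ⌊273.0399/20⌋ = 13 → N; lat ⌊158.2217/10⌋ = 15 → P.
Square: lon ⌊13.0399/2⌋ = 6; lat ⌊8.2217/1⌋ = 8.
Subsquare: lon ⌊1.0399/0.0833333⌋ = 12 → m; lat ⌊0.2217/0.0416667⌋ = 5 → f.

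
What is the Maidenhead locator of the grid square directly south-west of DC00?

Longitude square 0; −1 → -1, wraps to 9, carry into field.
Longitude field D = 3; −1 → 2 = C.
Latitude square 0; −1 → -1, wraps to 9, carry into field.
Latitude field C = 2; −1 → 1 = B.

CB99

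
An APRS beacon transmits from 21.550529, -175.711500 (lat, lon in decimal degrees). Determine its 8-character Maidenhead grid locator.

Shift to the Maidenhead origin (180°W, 90°S): lon 4.28850, lat 111.55053.
Field: 4.28850/20 → 0 → A, 111.55053/10 → 11 → L; chars AL.
Square: 4.28850/2 → 2, 1.55053/1 → 1; chars 21.
Subsquare: 0.28850/0.0833333 → 3 → d, 0.55053/0.0416667 → 13 → n; chars dn.
Extended square: 0.03850/0.00833333 → 4, 0.00886/0.00416667 → 2; chars 42.

AL21dn42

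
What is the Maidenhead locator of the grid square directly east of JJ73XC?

JJ83ac

Longitude subsquare x = 23; +1 → 24, wraps to 0 = a, carry into square.
Longitude square 7; +1 → 8.
The latitude characters are unchanged.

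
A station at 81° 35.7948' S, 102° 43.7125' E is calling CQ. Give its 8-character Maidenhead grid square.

Shift to the Maidenhead origin (180°W, 90°S): lon 282.72854, lat 8.40342.
Field (20°×10°, letters A–R): 282.72854/20 → 14 → O, 8.40342/10 → 0 → A; chars OA.
Square (2°×1°, digits 0–9): 2.72854/2 → 1, 8.40342/1 → 8; chars 18.
Subsquare (5′×2.5′, letters a–x): 0.72854/0.0833333 → 8 → i, 0.40342/0.0416667 → 9 → j; chars ij.
Extended square (30″×15″, digits 0–9): 0.06188/0.00833333 → 7, 0.02842/0.00416667 → 6; chars 76.

OA18ij76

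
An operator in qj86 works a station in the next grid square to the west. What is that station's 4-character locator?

QJ76

Longitude square 8; −1 → 7.
The latitude characters are unchanged.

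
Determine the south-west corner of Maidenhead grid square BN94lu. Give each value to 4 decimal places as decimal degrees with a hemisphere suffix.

Field B=1, N=13: +1·20° lon, +13·10° lat → SW at lon -160°, lat 40°.
Square 9, 4: +9·2° lon, +4·1° lat → SW at lon -142°, lat 44°.
Subsquare l=11, u=20: +11·0.0833333° lon, +20·0.0416667° lat → SW at lon -141.083°, lat 44.8333°.
latitude 44.8333° N, longitude 141.0833° W.

44.8333° N, 141.0833° W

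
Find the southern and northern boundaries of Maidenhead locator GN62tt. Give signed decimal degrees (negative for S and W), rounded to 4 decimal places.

42.7917, 42.8333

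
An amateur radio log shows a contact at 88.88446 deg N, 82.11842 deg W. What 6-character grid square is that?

ER88wv

Add 180° to longitude and 90° to latitude: 97.8816, 178.8845.
Field: 97.8816/20 → 4 → E, 178.8845/10 → 17 → R; chars ER.
Square: 17.8816/2 → 8, 8.8845/1 → 8; chars 88.
Subsquare: 1.8816/0.0833333 → 22 → w, 0.8845/0.0416667 → 21 → v; chars wv.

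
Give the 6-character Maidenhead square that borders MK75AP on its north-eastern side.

MK75bq

Longitude subsquare a = 0; +1 → 1 = b.
Latitude subsquare p = 15; +1 → 16 = q.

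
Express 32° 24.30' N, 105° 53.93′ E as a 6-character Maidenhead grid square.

OM22wj

Add 180° to longitude and 90° to latitude: 285.8988, 122.4050.
Field: lon ⌊285.8988/20⌋ = 14 → O; lat ⌊122.4050/10⌋ = 12 → M.
Square: lon ⌊5.8988/2⌋ = 2; lat ⌊2.4050/1⌋ = 2.
Subsquare: lon ⌊1.8988/0.0833333⌋ = 22 → w; lat ⌊0.4050/0.0416667⌋ = 9 → j.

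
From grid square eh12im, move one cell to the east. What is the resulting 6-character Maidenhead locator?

Longitude subsquare i = 8; +1 → 9 = j.
The latitude characters are unchanged.

EH12jm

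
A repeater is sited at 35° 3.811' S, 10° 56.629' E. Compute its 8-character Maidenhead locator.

Shift to the Maidenhead origin (180°W, 90°S): lon 190.94382, lat 54.93648.
Field: lon ⌊190.94382/20⌋ = 9 → J; lat ⌊54.93648/10⌋ = 5 → F.
Square: lon ⌊10.94382/2⌋ = 5; lat ⌊4.93648/1⌋ = 4.
Subsquare: lon ⌊0.94382/0.0833333⌋ = 11 → l; lat ⌊0.93648/0.0416667⌋ = 22 → w.
Extended square: lon ⌊0.02715/0.00833333⌋ = 3; lat ⌊0.01982/0.00416667⌋ = 4.

JF54lw34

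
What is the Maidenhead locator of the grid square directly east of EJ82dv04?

EJ82dv14

Longitude extended square 0; +1 → 1.
The latitude characters are unchanged.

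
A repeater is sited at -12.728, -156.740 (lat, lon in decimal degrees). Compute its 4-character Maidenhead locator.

BH17

Add 180° to longitude and 90° to latitude: 23.26, 77.27.
Field (20°×10°, letters A–R): lon ⌊23.26/20⌋ = 1 → B; lat ⌊77.27/10⌋ = 7 → H.
Square (2°×1°, digits 0–9): lon ⌊3.26/2⌋ = 1; lat ⌊7.27/1⌋ = 7.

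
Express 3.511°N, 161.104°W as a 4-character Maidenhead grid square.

Shift to the Maidenhead origin (180°W, 90°S): lon 18.90, lat 93.51.
Field (20°×10°, letters A–R): 18.90/20 → 0 → A, 93.51/10 → 9 → J; chars AJ.
Square (2°×1°, digits 0–9): 18.90/2 → 9, 3.51/1 → 3; chars 93.

AJ93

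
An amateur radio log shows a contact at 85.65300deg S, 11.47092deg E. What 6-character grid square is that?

JA54ri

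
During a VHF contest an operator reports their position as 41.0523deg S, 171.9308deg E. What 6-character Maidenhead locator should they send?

Shift to the Maidenhead origin (180°W, 90°S): lon 351.9308, lat 48.9477.
Field: 351.9308/20 → 17 → R, 48.9477/10 → 4 → E; chars RE.
Square: 11.9308/2 → 5, 8.9477/1 → 8; chars 58.
Subsquare: 1.9308/0.0833333 → 23 → x, 0.9477/0.0416667 → 22 → w; chars xw.

RE58xw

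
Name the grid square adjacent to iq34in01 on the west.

IQ34hn91

Longitude extended square 0; −1 → -1, wraps to 9, carry into subsquare.
Longitude subsquare i = 8; −1 → 7 = h.
The latitude characters are unchanged.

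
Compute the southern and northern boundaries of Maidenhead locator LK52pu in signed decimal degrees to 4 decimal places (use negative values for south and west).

Field L=11, K=10: +11·20° lon, +10·10° lat → SW at lon 40°, lat 10°.
Square 5, 2: +5·2° lon, +2·1° lat → SW at lon 50°, lat 12°.
Subsquare p=15, u=20: +15·0.0833333° lon, +20·0.0416667° lat → SW at lon 51.25°, lat 12.8333°.
Cell spans 0.0833333° lon × 0.0416667° lat.
south 12.8333, north 12.8750.

12.8333, 12.8750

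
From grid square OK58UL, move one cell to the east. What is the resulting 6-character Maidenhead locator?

OK58vl

Longitude subsquare u = 20; +1 → 21 = v.
The latitude characters are unchanged.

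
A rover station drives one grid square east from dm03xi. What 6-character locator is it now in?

DM13ai

Longitude subsquare x = 23; +1 → 24, wraps to 0 = a, carry into square.
Longitude square 0; +1 → 1.
The latitude characters are unchanged.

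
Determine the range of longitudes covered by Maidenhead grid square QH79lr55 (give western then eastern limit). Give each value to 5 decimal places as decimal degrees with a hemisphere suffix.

154.95833° E, 154.96667° E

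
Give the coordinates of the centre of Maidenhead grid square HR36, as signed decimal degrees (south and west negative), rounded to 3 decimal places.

86.500, -33.000

Field H=7, R=17: +7·20° lon, +17·10° lat → SW at lon -40°, lat 80°.
Square 3, 6: +3·2° lon, +6·1° lat → SW at lon -34°, lat 86°.
Cell spans 2° lon × 1° lat. Centre is SW corner plus half of each.
latitude 86.500, longitude -33.000.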